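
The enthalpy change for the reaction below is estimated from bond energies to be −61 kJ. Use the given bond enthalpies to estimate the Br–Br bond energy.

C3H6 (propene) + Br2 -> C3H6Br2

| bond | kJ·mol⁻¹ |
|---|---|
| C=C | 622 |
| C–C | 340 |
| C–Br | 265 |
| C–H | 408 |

D(Br–Br) ≈ 187 kJ/mol

Let D be the Br–Br bond energy.
Σ(broken) = 1×D + 1×340 + 6×408 + 1×622 = 3410 + D
Σ(formed) = 2×265 + 2×340 + 6×408 = 3658
ΔH = Σ(broken) − Σ(formed) = (3410 + D) − (3658) = −248 + D
Setting this equal to −61 kJ gives D = 187 kJ/mol.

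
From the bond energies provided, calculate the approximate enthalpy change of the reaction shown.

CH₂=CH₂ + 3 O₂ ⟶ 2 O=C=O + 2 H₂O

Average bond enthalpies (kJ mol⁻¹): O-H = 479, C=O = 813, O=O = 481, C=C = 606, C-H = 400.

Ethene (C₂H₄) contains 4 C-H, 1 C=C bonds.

Bonds broken (reactants):
  C-H: 4 × 400 = 1600
  C=C: 1 × 606 = 606
  O=O: 3 × 481 = 1443
  Σ(broken) = 3649 kJ
Bonds formed (products):
  C=O: 4 × 813 = 3252
  O-H: 4 × 479 = 1916
  Σ(formed) = 5168 kJ
ΔH = Σ(broken) − Σ(formed) = 3649 − 5168 = −1519 kJ

ΔH ≈ −1519 kJ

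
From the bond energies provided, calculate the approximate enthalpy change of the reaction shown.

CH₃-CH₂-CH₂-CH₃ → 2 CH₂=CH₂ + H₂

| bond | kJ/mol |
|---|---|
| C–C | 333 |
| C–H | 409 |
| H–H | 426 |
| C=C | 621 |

ΔH ≈ +149 kJ

Bonds broken (reactants):
  C–C: 3 × 333 = 999
  C–H: 10 × 409 = 4090
  Σ(broken) = 5089 kJ
Bonds formed (products):
  C–H: 8 × 409 = 3272
  C=C: 2 × 621 = 1242
  H–H: 1 × 426 = 426
  Σ(formed) = 4940 kJ
ΔH = Σ(broken) − Σ(formed) = 5089 − 4940 = +149 kJ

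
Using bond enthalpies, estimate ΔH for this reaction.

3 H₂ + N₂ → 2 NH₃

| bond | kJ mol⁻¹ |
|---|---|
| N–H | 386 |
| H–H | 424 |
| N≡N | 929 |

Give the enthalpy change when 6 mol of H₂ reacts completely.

Bonds broken (reactants):
  H–H: 3 × 424 = 1272
  N≡N: 1 × 929 = 929
  Σ(broken) = 2201 kJ
Bonds formed (products):
  N–H: 6 × 386 = 2316
  Σ(formed) = 2316 kJ
ΔH = Σ(broken) − Σ(formed) = 2201 − 2316 = −115 kJ
For 2× the reaction as written: 2 × (−115) = −230 kJ

ΔH = −230 kJ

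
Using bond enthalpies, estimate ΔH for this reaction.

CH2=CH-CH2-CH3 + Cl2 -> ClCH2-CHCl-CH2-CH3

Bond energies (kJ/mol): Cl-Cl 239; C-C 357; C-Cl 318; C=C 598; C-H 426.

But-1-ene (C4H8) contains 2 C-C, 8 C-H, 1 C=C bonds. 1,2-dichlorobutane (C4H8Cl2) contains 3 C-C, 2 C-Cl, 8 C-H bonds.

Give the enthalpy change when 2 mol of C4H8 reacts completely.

ΔH = −312 kJ

Bonds broken (reactants):
  C-C: 2 × 357 = 714
  C-H: 8 × 426 = 3408
  C=C: 1 × 598 = 598
  Cl-Cl: 1 × 239 = 239
  Σ(broken) = 4959 kJ
Bonds formed (products):
  C-C: 3 × 357 = 1071
  C-Cl: 2 × 318 = 636
  C-H: 8 × 426 = 3408
  Σ(formed) = 5115 kJ
ΔH = Σ(broken) − Σ(formed) = 4959 − 5115 = −156 kJ
For 2× the reaction as written: 2 × (−156) = −312 kJ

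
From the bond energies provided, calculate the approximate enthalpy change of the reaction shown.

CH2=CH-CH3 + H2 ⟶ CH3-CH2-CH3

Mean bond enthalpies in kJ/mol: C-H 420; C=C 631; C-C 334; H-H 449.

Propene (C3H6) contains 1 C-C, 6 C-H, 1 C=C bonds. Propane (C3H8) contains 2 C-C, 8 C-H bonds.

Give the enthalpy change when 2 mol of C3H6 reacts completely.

ΔH = −188 kJ

Bonds broken (reactants):
  C-C: 1 × 334 = 334
  C-H: 6 × 420 = 2520
  C=C: 1 × 631 = 631
  H-H: 1 × 449 = 449
  Σ(broken) = 3934 kJ
Bonds formed (products):
  C-C: 2 × 334 = 668
  C-H: 8 × 420 = 3360
  Σ(formed) = 4028 kJ
ΔH = Σ(broken) − Σ(formed) = 3934 − 4028 = −94 kJ
For 2× the reaction as written: 2 × (−94) = −188 kJ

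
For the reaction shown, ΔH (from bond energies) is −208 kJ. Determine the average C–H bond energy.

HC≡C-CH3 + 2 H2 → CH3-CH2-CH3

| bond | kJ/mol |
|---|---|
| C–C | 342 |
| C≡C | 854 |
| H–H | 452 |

Let D be the C–H bond energy.
Σ(broken) = 1×854 + 1×342 + 4×D + 2×452 = 2100 + 4D
Σ(formed) = 2×342 + 8×D = 684 + 8D
ΔH = Σ(broken) − Σ(formed) = (2100 + 4D) − (684 + 8D) = +1416 − 4D
Setting this equal to −208 kJ gives 4D = 1624, so D = 406 kJ/mol.

D(C–H) ≈ 406 kJ/mol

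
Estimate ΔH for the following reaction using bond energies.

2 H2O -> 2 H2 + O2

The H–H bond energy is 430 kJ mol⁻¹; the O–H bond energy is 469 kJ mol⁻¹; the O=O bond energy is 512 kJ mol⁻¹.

Bonds broken (reactants):
  O–H: 4 × 469 = 1876
  Σ(broken) = 1876 kJ
Bonds formed (products):
  H–H: 2 × 430 = 860
  O=O: 1 × 512 = 512
  Σ(formed) = 1372 kJ
ΔH = Σ(broken) − Σ(formed) = 1876 − 1372 = +504 kJ

ΔH ≈ +504 kJ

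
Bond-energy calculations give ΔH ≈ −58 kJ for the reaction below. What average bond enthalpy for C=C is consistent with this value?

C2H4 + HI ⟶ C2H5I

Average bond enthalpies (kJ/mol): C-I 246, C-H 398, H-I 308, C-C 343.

Let D be the C=C bond energy.
Σ(broken) = 4×398 + 1×D + 1×308 = 1900 + D
Σ(formed) = 1×343 + 5×398 + 1×246 = 2579
ΔH = Σ(broken) − Σ(formed) = (1900 + D) − (2579) = −679 + D
Setting this equal to −58 kJ gives D = 621 kJ/mol.

D(C=C) ≈ 621 kJ/mol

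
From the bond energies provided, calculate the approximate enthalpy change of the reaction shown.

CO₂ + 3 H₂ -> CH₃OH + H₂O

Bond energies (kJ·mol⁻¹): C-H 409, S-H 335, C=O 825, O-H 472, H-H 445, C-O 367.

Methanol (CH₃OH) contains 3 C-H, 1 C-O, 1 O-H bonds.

Bonds broken (reactants):
  C=O: 2 × 825 = 1650
  H-H: 3 × 445 = 1335
  Σ(broken) = 2985 kJ
Bonds formed (products):
  C-H: 3 × 409 = 1227
  C-O: 1 × 367 = 367
  O-H: 3 × 472 = 1416
  Σ(formed) = 3010 kJ
ΔH = Σ(broken) − Σ(formed) = 2985 − 3010 = −25 kJ

ΔH ≈ −25 kJ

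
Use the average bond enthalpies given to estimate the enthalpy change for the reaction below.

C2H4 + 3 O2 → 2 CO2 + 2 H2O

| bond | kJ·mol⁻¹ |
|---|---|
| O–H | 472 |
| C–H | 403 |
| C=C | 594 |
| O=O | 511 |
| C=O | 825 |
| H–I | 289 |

Bonds broken (reactants):
  C–H: 4 × 403 = 1612
  C=C: 1 × 594 = 594
  O=O: 3 × 511 = 1533
  Σ(broken) = 3739 kJ
Bonds formed (products):
  C=O: 4 × 825 = 3300
  O–H: 4 × 472 = 1888
  Σ(formed) = 5188 kJ
ΔH = Σ(broken) − Σ(formed) = 3739 − 5188 = −1449 kJ

ΔH ≈ −1449 kJ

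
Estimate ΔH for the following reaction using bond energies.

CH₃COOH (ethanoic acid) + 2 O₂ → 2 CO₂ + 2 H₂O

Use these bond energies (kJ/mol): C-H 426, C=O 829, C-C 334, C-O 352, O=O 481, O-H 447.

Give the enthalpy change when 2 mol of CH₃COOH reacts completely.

ΔH = −1804 kJ

Bonds broken (reactants):
  C-C: 1 × 334 = 334
  C-H: 3 × 426 = 1278
  C-O: 1 × 352 = 352
  C=O: 1 × 829 = 829
  O-H: 1 × 447 = 447
  O=O: 2 × 481 = 962
  Σ(broken) = 4202 kJ
Bonds formed (products):
  C=O: 4 × 829 = 3316
  O-H: 4 × 447 = 1788
  Σ(formed) = 5104 kJ
ΔH = Σ(broken) − Σ(formed) = 4202 − 5104 = −902 kJ
For 2× the reaction as written: 2 × (−902) = −1804 kJ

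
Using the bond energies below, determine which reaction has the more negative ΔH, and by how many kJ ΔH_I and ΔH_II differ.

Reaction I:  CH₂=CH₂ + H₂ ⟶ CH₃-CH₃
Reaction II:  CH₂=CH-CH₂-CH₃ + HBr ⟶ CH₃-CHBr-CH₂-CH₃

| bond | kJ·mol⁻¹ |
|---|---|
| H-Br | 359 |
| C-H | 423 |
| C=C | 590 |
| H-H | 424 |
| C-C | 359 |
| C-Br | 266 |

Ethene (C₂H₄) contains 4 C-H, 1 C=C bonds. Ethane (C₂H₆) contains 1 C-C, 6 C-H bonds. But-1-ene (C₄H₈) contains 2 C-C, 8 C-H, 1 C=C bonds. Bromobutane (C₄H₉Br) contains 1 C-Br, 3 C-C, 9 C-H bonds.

Reaction I, by 92 kJ

Reaction I:
  Bonds broken (reactants):
    C-H: 4 × 423 = 1692
    C=C: 1 × 590 = 590
    H-H: 1 × 424 = 424
    Σ(broken) = 2706 kJ
  Bonds formed (products):
    C-C: 1 × 359 = 359
    C-H: 6 × 423 = 2538
    Σ(formed) = 2897 kJ
  ΔH_I = 2706 − 2897 = −191 kJ
Reaction II:
  Bonds broken (reactants):
    C-C: 2 × 359 = 718
    C-H: 8 × 423 = 3384
    C=C: 1 × 590 = 590
    H-Br: 1 × 359 = 359
    Σ(broken) = 5051 kJ
  Bonds formed (products):
    C-Br: 1 × 266 = 266
    C-C: 3 × 359 = 1077
    C-H: 9 × 423 = 3807
    Σ(formed) = 5150 kJ
  ΔH_II = 5051 − 5150 = −99 kJ
ΔH_I − ΔH_II = −92 kJ, so reaction I has the more negative ΔH; |ΔH_I − ΔH_II| = 92 kJ.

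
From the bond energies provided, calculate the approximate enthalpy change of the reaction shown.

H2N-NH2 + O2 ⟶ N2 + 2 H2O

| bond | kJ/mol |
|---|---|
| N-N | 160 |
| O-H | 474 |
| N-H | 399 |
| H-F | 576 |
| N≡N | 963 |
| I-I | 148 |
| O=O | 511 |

ΔH ≈ −592 kJ

Bonds broken (reactants):
  N-H: 4 × 399 = 1596
  N-N: 1 × 160 = 160
  O=O: 1 × 511 = 511
  Σ(broken) = 2267 kJ
Bonds formed (products):
  N≡N: 1 × 963 = 963
  O-H: 4 × 474 = 1896
  Σ(formed) = 2859 kJ
ΔH = Σ(broken) − Σ(formed) = 2267 − 2859 = −592 kJ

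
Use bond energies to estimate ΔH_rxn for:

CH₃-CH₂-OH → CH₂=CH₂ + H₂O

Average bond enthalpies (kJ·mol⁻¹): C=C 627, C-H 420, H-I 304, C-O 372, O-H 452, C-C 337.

Bonds broken (reactants):
  C-C: 1 × 337 = 337
  C-H: 5 × 420 = 2100
  C-O: 1 × 372 = 372
  O-H: 1 × 452 = 452
  Σ(broken) = 3261 kJ
Bonds formed (products):
  C-H: 4 × 420 = 1680
  C=C: 1 × 627 = 627
  O-H: 2 × 452 = 904
  Σ(formed) = 3211 kJ
ΔH = Σ(broken) − Σ(formed) = 3261 − 3211 = +50 kJ

ΔH ≈ +50 kJ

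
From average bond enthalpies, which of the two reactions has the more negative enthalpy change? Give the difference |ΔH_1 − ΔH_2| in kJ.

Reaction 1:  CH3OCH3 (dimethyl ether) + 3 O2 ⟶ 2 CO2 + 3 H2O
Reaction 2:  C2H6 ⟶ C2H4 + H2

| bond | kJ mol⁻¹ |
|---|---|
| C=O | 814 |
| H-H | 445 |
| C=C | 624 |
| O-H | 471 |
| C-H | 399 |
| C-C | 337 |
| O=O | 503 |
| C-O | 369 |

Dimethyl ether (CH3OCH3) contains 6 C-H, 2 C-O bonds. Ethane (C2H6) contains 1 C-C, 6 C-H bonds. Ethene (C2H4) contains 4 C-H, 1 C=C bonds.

Reaction 1:
  Bonds broken (reactants):
    C-H: 6 × 399 = 2394
    C-O: 2 × 369 = 738
    O=O: 3 × 503 = 1509
    Σ(broken) = 4641 kJ
  Bonds formed (products):
    C=O: 4 × 814 = 3256
    O-H: 6 × 471 = 2826
    Σ(formed) = 6082 kJ
  ΔH_1 = 4641 − 6082 = −1441 kJ
Reaction 2:
  Bonds broken (reactants):
    C-C: 1 × 337 = 337
    C-H: 6 × 399 = 2394
    Σ(broken) = 2731 kJ
  Bonds formed (products):
    C-H: 4 × 399 = 1596
    C=C: 1 × 624 = 624
    H-H: 1 × 445 = 445
    Σ(formed) = 2665 kJ
  ΔH_2 = 2731 − 2665 = +66 kJ
ΔH_1 − ΔH_2 = −1507 kJ, so reaction 1 has the more negative ΔH; |ΔH_1 − ΔH_2| = 1507 kJ.

Reaction 1, by 1507 kJ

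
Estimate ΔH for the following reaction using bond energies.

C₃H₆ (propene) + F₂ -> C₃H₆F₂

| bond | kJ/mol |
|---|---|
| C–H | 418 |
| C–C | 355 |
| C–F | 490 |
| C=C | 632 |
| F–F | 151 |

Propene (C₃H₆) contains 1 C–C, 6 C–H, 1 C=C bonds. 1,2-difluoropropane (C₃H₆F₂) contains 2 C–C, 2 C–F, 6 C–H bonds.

Bonds broken (reactants):
  C–C: 1 × 355 = 355
  C–H: 6 × 418 = 2508
  C=C: 1 × 632 = 632
  F–F: 1 × 151 = 151
  Σ(broken) = 3646 kJ
Bonds formed (products):
  C–C: 2 × 355 = 710
  C–F: 2 × 490 = 980
  C–H: 6 × 418 = 2508
  Σ(formed) = 4198 kJ
ΔH = Σ(broken) − Σ(formed) = 3646 − 4198 = −552 kJ

ΔH ≈ −552 kJ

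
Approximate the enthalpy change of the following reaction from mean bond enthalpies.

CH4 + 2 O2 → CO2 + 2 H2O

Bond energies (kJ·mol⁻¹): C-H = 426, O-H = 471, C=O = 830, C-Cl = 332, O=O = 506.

Bonds broken (reactants):
  C-H: 4 × 426 = 1704
  O=O: 2 × 506 = 1012
  Σ(broken) = 2716 kJ
Bonds formed (products):
  C=O: 2 × 830 = 1660
  O-H: 4 × 471 = 1884
  Σ(formed) = 3544 kJ
ΔH = Σ(broken) − Σ(formed) = 2716 − 3544 = −828 kJ

ΔH ≈ −828 kJ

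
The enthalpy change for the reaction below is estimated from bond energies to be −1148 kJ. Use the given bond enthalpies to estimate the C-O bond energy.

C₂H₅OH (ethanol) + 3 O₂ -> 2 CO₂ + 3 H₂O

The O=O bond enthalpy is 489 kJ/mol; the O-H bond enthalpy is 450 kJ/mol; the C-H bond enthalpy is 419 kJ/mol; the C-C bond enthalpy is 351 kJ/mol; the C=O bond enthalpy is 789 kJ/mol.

D(C-O) ≈ 345 kJ/mol

Let D be the C-O bond energy.
Σ(broken) = 1×351 + 5×419 + 1×D + 1×450 + 3×489 = 4363 + D
Σ(formed) = 4×789 + 6×450 = 5856
ΔH = Σ(broken) − Σ(formed) = (4363 + D) − (5856) = −1493 + D
Setting this equal to −1148 kJ gives D = 345 kJ/mol.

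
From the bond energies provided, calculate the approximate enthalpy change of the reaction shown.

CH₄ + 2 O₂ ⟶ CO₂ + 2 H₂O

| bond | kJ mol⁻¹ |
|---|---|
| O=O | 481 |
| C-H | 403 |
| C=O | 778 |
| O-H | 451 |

ΔH ≈ −786 kJ

Bonds broken (reactants):
  C-H: 4 × 403 = 1612
  O=O: 2 × 481 = 962
  Σ(broken) = 2574 kJ
Bonds formed (products):
  C=O: 2 × 778 = 1556
  O-H: 4 × 451 = 1804
  Σ(formed) = 3360 kJ
ΔH = Σ(broken) − Σ(formed) = 2574 − 3360 = −786 kJ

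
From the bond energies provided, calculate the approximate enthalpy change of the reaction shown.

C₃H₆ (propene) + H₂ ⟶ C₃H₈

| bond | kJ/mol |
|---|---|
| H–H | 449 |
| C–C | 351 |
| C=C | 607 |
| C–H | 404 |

Bonds broken (reactants):
  C–C: 1 × 351 = 351
  C–H: 6 × 404 = 2424
  C=C: 1 × 607 = 607
  H–H: 1 × 449 = 449
  Σ(broken) = 3831 kJ
Bonds formed (products):
  C–C: 2 × 351 = 702
  C–H: 8 × 404 = 3232
  Σ(formed) = 3934 kJ
ΔH = Σ(broken) − Σ(formed) = 3831 − 3934 = −103 kJ

ΔH ≈ −103 kJ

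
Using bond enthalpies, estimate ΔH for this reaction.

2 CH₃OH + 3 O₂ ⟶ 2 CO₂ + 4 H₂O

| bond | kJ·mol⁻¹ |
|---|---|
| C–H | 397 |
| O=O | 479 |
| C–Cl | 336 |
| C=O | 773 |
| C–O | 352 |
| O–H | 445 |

ΔH ≈ −1239 kJ

Bonds broken (reactants):
  C–H: 6 × 397 = 2382
  C–O: 2 × 352 = 704
  O–H: 2 × 445 = 890
  O=O: 3 × 479 = 1437
  Σ(broken) = 5413 kJ
Bonds formed (products):
  C=O: 4 × 773 = 3092
  O–H: 8 × 445 = 3560
  Σ(formed) = 6652 kJ
ΔH = Σ(broken) − Σ(formed) = 5413 − 6652 = −1239 kJ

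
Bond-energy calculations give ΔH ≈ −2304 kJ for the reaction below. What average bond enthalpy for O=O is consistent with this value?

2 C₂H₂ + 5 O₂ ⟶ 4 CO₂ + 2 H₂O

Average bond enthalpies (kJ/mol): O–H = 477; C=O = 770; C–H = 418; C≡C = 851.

D(O=O) ≈ 478 kJ/mol

Let D be the O=O bond energy.
Σ(broken) = 2×851 + 4×418 + 5×D = 3374 + 5D
Σ(formed) = 8×770 + 4×477 = 8068
ΔH = Σ(broken) − Σ(formed) = (3374 + 5D) − (8068) = −4694 + 5D
Setting this equal to −2304 kJ gives 5D = 2390, so D = 478 kJ/mol.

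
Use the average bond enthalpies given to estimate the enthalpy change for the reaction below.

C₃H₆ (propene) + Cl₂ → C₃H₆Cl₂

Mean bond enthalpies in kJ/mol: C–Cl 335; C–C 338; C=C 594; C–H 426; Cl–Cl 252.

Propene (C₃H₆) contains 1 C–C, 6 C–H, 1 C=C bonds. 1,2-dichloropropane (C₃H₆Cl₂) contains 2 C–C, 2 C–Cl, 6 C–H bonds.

Bonds broken (reactants):
  C–C: 1 × 338 = 338
  C–H: 6 × 426 = 2556
  C=C: 1 × 594 = 594
  Cl–Cl: 1 × 252 = 252
  Σ(broken) = 3740 kJ
Bonds formed (products):
  C–C: 2 × 338 = 676
  C–Cl: 2 × 335 = 670
  C–H: 6 × 426 = 2556
  Σ(formed) = 3902 kJ
ΔH = Σ(broken) − Σ(formed) = 3740 − 3902 = −162 kJ

ΔH ≈ −162 kJ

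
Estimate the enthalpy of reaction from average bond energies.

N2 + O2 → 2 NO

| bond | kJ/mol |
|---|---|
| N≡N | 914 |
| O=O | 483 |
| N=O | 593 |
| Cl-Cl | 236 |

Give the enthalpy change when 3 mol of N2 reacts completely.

Bonds broken (reactants):
  N≡N: 1 × 914 = 914
  O=O: 1 × 483 = 483
  Σ(broken) = 1397 kJ
Bonds formed (products):
  N=O: 2 × 593 = 1186
  Σ(formed) = 1186 kJ
ΔH = Σ(broken) − Σ(formed) = 1397 − 1186 = +211 kJ
For 3× the reaction as written: 3 × (+211) = +633 kJ

ΔH = +633 kJ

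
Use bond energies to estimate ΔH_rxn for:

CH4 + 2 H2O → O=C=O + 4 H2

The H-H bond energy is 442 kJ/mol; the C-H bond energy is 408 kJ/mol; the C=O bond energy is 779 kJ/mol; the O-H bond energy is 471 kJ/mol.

Bonds broken (reactants):
  C-H: 4 × 408 = 1632
  O-H: 4 × 471 = 1884
  Σ(broken) = 3516 kJ
Bonds formed (products):
  C=O: 2 × 779 = 1558
  H-H: 4 × 442 = 1768
  Σ(formed) = 3326 kJ
ΔH = Σ(broken) − Σ(formed) = 3516 − 3326 = +190 kJ

ΔH ≈ +190 kJ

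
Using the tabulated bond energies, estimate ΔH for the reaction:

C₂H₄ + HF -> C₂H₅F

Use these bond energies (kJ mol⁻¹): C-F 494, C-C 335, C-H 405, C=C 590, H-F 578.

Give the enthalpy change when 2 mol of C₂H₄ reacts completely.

Bonds broken (reactants):
  C-H: 4 × 405 = 1620
  C=C: 1 × 590 = 590
  H-F: 1 × 578 = 578
  Σ(broken) = 2788 kJ
Bonds formed (products):
  C-C: 1 × 335 = 335
  C-F: 1 × 494 = 494
  C-H: 5 × 405 = 2025
  Σ(formed) = 2854 kJ
ΔH = Σ(broken) − Σ(formed) = 2788 − 2854 = −66 kJ
For 2× the reaction as written: 2 × (−66) = −132 kJ

ΔH = −132 kJ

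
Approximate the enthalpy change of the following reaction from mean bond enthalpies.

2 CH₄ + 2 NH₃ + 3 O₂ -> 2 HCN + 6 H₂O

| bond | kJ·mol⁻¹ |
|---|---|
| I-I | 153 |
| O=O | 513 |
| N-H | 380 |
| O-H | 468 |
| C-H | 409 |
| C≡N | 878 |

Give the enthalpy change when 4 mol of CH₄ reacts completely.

ΔH = −2198 kJ

Bonds broken (reactants):
  C-H: 8 × 409 = 3272
  N-H: 6 × 380 = 2280
  O=O: 3 × 513 = 1539
  Σ(broken) = 7091 kJ
Bonds formed (products):
  C≡N: 2 × 878 = 1756
  C-H: 2 × 409 = 818
  O-H: 12 × 468 = 5616
  Σ(formed) = 8190 kJ
ΔH = Σ(broken) − Σ(formed) = 7091 − 8190 = −1099 kJ
For 2× the reaction as written: 2 × (−1099) = −2198 kJ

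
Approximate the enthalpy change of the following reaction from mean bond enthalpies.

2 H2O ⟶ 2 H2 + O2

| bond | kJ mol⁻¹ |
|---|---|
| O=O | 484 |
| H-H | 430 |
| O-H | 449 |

Bonds broken (reactants):
  O-H: 4 × 449 = 1796
  Σ(broken) = 1796 kJ
Bonds formed (products):
  H-H: 2 × 430 = 860
  O=O: 1 × 484 = 484
  Σ(formed) = 1344 kJ
ΔH = Σ(broken) − Σ(formed) = 1796 − 1344 = +452 kJ

ΔH ≈ +452 kJ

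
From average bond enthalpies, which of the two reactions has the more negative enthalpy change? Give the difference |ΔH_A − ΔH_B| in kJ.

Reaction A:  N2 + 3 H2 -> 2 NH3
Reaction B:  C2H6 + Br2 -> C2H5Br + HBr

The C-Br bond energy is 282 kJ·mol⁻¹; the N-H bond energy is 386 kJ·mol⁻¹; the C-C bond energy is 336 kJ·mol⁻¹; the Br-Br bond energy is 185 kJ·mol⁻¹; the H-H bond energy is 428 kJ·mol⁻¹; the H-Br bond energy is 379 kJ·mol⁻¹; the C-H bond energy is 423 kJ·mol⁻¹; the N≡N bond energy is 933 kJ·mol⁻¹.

Reaction A, by 46 kJ

Reaction A:
  Bonds broken (reactants):
    H-H: 3 × 428 = 1284
    N≡N: 1 × 933 = 933
    Σ(broken) = 2217 kJ
  Bonds formed (products):
    N-H: 6 × 386 = 2316
    Σ(formed) = 2316 kJ
  ΔH_A = 2217 − 2316 = −99 kJ
Reaction B:
  Bonds broken (reactants):
    Br-Br: 1 × 185 = 185
    C-C: 1 × 336 = 336
    C-H: 6 × 423 = 2538
    Σ(broken) = 3059 kJ
  Bonds formed (products):
    C-Br: 1 × 282 = 282
    C-C: 1 × 336 = 336
    C-H: 5 × 423 = 2115
    H-Br: 1 × 379 = 379
    Σ(formed) = 3112 kJ
  ΔH_B = 3059 − 3112 = −53 kJ
ΔH_A − ΔH_B = −46 kJ, so reaction A has the more negative ΔH; |ΔH_A − ΔH_B| = 46 kJ.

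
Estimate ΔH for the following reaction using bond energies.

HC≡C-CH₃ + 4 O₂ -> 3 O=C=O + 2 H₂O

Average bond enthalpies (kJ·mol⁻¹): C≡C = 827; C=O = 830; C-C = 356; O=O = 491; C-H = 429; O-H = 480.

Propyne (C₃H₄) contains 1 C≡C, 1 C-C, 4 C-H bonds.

Bonds broken (reactants):
  C≡C: 1 × 827 = 827
  C-C: 1 × 356 = 356
  C-H: 4 × 429 = 1716
  O=O: 4 × 491 = 1964
  Σ(broken) = 4863 kJ
Bonds formed (products):
  C=O: 6 × 830 = 4980
  O-H: 4 × 480 = 1920
  Σ(formed) = 6900 kJ
ΔH = Σ(broken) − Σ(formed) = 4863 − 6900 = −2037 kJ

ΔH ≈ −2037 kJ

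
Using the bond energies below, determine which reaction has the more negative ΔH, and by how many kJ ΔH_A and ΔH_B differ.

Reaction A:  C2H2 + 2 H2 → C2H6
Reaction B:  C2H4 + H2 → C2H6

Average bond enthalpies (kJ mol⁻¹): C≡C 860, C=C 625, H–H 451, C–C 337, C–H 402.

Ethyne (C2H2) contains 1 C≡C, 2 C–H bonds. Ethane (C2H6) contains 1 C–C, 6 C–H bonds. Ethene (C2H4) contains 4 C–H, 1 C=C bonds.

Reaction A:
  Bonds broken (reactants):
    C≡C: 1 × 860 = 860
    C–H: 2 × 402 = 804
    H–H: 2 × 451 = 902
    Σ(broken) = 2566 kJ
  Bonds formed (products):
    C–C: 1 × 337 = 337
    C–H: 6 × 402 = 2412
    Σ(formed) = 2749 kJ
  ΔH_A = 2566 − 2749 = −183 kJ
Reaction B:
  Bonds broken (reactants):
    C–H: 4 × 402 = 1608
    C=C: 1 × 625 = 625
    H–H: 1 × 451 = 451
    Σ(broken) = 2684 kJ
  Bonds formed (products):
    C–C: 1 × 337 = 337
    C–H: 6 × 402 = 2412
    Σ(formed) = 2749 kJ
  ΔH_B = 2684 − 2749 = −65 kJ
ΔH_A − ΔH_B = −118 kJ, so reaction A has the more negative ΔH; |ΔH_A − ΔH_B| = 118 kJ.

Reaction A, by 118 kJ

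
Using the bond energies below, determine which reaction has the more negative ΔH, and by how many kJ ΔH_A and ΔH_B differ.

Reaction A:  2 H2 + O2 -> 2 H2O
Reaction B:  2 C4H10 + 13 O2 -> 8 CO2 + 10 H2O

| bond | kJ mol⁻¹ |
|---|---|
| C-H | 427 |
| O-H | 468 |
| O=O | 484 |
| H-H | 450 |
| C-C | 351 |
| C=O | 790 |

Reaction A:
  Bonds broken (reactants):
    H-H: 2 × 450 = 900
    O=O: 1 × 484 = 484
    Σ(broken) = 1384 kJ
  Bonds formed (products):
    O-H: 4 × 468 = 1872
    Σ(formed) = 1872 kJ
  ΔH_A = 1384 − 1872 = −488 kJ
Reaction B:
  Bonds broken (reactants):
    C-C: 6 × 351 = 2106
    C-H: 20 × 427 = 8540
    O=O: 13 × 484 = 6292
    Σ(broken) = 16938 kJ
  Bonds formed (products):
    C=O: 16 × 790 = 12640
    O-H: 20 × 468 = 9360
    Σ(formed) = 22000 kJ
  ΔH_B = 16938 − 22000 = −5062 kJ
ΔH_A − ΔH_B = +4574 kJ, so reaction B has the more negative ΔH; |ΔH_A − ΔH_B| = 4574 kJ.

Reaction B, by 4574 kJ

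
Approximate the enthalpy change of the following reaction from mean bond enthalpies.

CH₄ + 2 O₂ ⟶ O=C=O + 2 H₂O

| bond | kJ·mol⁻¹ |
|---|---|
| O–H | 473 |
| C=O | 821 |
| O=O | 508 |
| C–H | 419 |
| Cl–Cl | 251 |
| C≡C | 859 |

ΔH ≈ −842 kJ

Bonds broken (reactants):
  C–H: 4 × 419 = 1676
  O=O: 2 × 508 = 1016
  Σ(broken) = 2692 kJ
Bonds formed (products):
  C=O: 2 × 821 = 1642
  O–H: 4 × 473 = 1892
  Σ(formed) = 3534 kJ
ΔH = Σ(broken) − Σ(formed) = 2692 − 3534 = −842 kJ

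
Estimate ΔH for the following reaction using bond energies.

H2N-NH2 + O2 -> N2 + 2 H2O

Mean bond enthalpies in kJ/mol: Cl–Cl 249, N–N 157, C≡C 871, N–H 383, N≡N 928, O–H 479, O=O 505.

Bonds broken (reactants):
  N–H: 4 × 383 = 1532
  N–N: 1 × 157 = 157
  O=O: 1 × 505 = 505
  Σ(broken) = 2194 kJ
Bonds formed (products):
  N≡N: 1 × 928 = 928
  O–H: 4 × 479 = 1916
  Σ(formed) = 2844 kJ
ΔH = Σ(broken) − Σ(formed) = 2194 − 2844 = −650 kJ

ΔH ≈ −650 kJ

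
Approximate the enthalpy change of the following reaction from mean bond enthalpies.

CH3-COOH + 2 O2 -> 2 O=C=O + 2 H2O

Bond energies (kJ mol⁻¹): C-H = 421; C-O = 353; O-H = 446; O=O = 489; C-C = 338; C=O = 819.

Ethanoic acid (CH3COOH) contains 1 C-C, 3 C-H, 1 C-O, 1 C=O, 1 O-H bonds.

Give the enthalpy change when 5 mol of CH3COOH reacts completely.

ΔH = −4315 kJ

Bonds broken (reactants):
  C-C: 1 × 338 = 338
  C-H: 3 × 421 = 1263
  C-O: 1 × 353 = 353
  C=O: 1 × 819 = 819
  O-H: 1 × 446 = 446
  O=O: 2 × 489 = 978
  Σ(broken) = 4197 kJ
Bonds formed (products):
  C=O: 4 × 819 = 3276
  O-H: 4 × 446 = 1784
  Σ(formed) = 5060 kJ
ΔH = Σ(broken) − Σ(formed) = 4197 − 5060 = −863 kJ
For 5× the reaction as written: 5 × (−863) = −4315 kJ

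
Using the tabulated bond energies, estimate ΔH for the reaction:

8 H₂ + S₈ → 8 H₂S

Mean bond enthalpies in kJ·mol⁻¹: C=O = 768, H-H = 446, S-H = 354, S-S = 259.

ΔH ≈ −24 kJ

Bonds broken (reactants):
  H-H: 8 × 446 = 3568
  S-S: 8 × 259 = 2072
  Σ(broken) = 5640 kJ
Bonds formed (products):
  S-H: 16 × 354 = 5664
  Σ(formed) = 5664 kJ
ΔH = Σ(broken) − Σ(formed) = 5640 − 5664 = −24 kJ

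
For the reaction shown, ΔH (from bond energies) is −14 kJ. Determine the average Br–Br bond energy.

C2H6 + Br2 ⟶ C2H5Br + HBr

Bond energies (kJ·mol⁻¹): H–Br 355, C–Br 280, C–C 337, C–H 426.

Let D be the Br–Br bond energy.
Σ(broken) = 1×D + 1×337 + 6×426 = 2893 + D
Σ(formed) = 1×280 + 1×337 + 5×426 + 1×355 = 3102
ΔH = Σ(broken) − Σ(formed) = (2893 + D) − (3102) = −209 + D
Setting this equal to −14 kJ gives D = 195 kJ/mol.

D(Br–Br) ≈ 195 kJ/mol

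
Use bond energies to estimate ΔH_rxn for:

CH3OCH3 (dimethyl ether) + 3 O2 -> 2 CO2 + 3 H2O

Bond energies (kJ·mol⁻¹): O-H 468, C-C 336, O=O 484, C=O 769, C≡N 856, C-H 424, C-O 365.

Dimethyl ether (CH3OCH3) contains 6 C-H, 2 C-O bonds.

Bonds broken (reactants):
  C-H: 6 × 424 = 2544
  C-O: 2 × 365 = 730
  O=O: 3 × 484 = 1452
  Σ(broken) = 4726 kJ
Bonds formed (products):
  C=O: 4 × 769 = 3076
  O-H: 6 × 468 = 2808
  Σ(formed) = 5884 kJ
ΔH = Σ(broken) − Σ(formed) = 4726 − 5884 = −1158 kJ

ΔH ≈ −1158 kJ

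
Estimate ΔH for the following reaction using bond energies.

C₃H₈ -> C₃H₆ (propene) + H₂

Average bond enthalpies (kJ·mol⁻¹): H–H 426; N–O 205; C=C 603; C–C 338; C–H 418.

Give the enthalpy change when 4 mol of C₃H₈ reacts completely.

ΔH = +580 kJ

Bonds broken (reactants):
  C–C: 2 × 338 = 676
  C–H: 8 × 418 = 3344
  Σ(broken) = 4020 kJ
Bonds formed (products):
  C–C: 1 × 338 = 338
  C–H: 6 × 418 = 2508
  C=C: 1 × 603 = 603
  H–H: 1 × 426 = 426
  Σ(formed) = 3875 kJ
ΔH = Σ(broken) − Σ(formed) = 4020 − 3875 = +145 kJ
For 4× the reaction as written: 4 × (+145) = +580 kJ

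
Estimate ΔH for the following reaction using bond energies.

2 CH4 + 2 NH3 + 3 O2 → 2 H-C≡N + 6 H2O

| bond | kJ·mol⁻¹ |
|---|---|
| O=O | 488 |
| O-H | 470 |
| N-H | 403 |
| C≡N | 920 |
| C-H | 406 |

Bonds broken (reactants):
  C-H: 8 × 406 = 3248
  N-H: 6 × 403 = 2418
  O=O: 3 × 488 = 1464
  Σ(broken) = 7130 kJ
Bonds formed (products):
  C≡N: 2 × 920 = 1840
  C-H: 2 × 406 = 812
  O-H: 12 × 470 = 5640
  Σ(formed) = 8292 kJ
ΔH = Σ(broken) − Σ(formed) = 7130 − 8292 = −1162 kJ

ΔH ≈ −1162 kJ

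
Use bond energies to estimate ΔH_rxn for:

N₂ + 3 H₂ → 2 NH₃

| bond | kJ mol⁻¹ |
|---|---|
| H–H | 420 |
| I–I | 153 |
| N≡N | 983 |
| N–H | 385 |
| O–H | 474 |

Bonds broken (reactants):
  H–H: 3 × 420 = 1260
  N≡N: 1 × 983 = 983
  Σ(broken) = 2243 kJ
Bonds formed (products):
  N–H: 6 × 385 = 2310
  Σ(formed) = 2310 kJ
ΔH = Σ(broken) − Σ(formed) = 2243 − 2310 = −67 kJ

ΔH ≈ −67 kJ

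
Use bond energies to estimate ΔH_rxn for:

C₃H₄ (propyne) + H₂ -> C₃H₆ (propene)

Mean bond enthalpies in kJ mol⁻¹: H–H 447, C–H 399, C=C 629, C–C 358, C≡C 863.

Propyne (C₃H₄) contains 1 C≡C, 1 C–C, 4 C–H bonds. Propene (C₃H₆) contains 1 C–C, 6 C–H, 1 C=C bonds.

Bonds broken (reactants):
  C≡C: 1 × 863 = 863
  C–C: 1 × 358 = 358
  C–H: 4 × 399 = 1596
  H–H: 1 × 447 = 447
  Σ(broken) = 3264 kJ
Bonds formed (products):
  C–C: 1 × 358 = 358
  C–H: 6 × 399 = 2394
  C=C: 1 × 629 = 629
  Σ(formed) = 3381 kJ
ΔH = Σ(broken) − Σ(formed) = 3264 − 3381 = −117 kJ

ΔH ≈ −117 kJ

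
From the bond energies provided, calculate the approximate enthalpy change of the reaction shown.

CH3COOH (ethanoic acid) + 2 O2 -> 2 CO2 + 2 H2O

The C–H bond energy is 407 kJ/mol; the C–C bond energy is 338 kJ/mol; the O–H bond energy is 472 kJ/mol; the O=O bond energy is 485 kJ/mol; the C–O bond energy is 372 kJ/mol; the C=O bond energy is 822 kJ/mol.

Bonds broken (reactants):
  C–C: 1 × 338 = 338
  C–H: 3 × 407 = 1221
  C–O: 1 × 372 = 372
  C=O: 1 × 822 = 822
  O–H: 1 × 472 = 472
  O=O: 2 × 485 = 970
  Σ(broken) = 4195 kJ
Bonds formed (products):
  C=O: 4 × 822 = 3288
  O–H: 4 × 472 = 1888
  Σ(formed) = 5176 kJ
ΔH = Σ(broken) − Σ(formed) = 4195 − 5176 = −981 kJ

ΔH ≈ −981 kJ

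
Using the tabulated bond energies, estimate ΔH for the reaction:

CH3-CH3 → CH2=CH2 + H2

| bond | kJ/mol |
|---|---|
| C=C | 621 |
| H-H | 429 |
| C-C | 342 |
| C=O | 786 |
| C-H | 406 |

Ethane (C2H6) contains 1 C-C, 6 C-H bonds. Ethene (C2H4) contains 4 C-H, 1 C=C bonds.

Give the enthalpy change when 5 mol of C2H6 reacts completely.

ΔH = +520 kJ

Bonds broken (reactants):
  C-C: 1 × 342 = 342
  C-H: 6 × 406 = 2436
  Σ(broken) = 2778 kJ
Bonds formed (products):
  C-H: 4 × 406 = 1624
  C=C: 1 × 621 = 621
  H-H: 1 × 429 = 429
  Σ(formed) = 2674 kJ
ΔH = Σ(broken) − Σ(formed) = 2778 − 2674 = +104 kJ
For 5× the reaction as written: 5 × (+104) = +520 kJ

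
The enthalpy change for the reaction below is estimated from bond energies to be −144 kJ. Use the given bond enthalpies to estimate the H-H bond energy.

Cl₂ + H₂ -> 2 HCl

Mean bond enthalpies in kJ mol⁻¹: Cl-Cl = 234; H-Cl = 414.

Let D be the H-H bond energy.
Σ(broken) = 1×234 + 1×D = 234 + D
Σ(formed) = 2×414 = 828
ΔH = Σ(broken) − Σ(formed) = (234 + D) − (828) = −594 + D
Setting this equal to −144 kJ gives D = 450 kJ/mol.

D(H-H) ≈ 450 kJ/mol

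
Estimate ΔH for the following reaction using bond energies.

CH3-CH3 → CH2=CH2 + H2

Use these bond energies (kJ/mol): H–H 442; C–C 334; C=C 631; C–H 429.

Bonds broken (reactants):
  C–C: 1 × 334 = 334
  C–H: 6 × 429 = 2574
  Σ(broken) = 2908 kJ
Bonds formed (products):
  C–H: 4 × 429 = 1716
  C=C: 1 × 631 = 631
  H–H: 1 × 442 = 442
  Σ(formed) = 2789 kJ
ΔH = Σ(broken) − Σ(formed) = 2908 − 2789 = +119 kJ

ΔH ≈ +119 kJ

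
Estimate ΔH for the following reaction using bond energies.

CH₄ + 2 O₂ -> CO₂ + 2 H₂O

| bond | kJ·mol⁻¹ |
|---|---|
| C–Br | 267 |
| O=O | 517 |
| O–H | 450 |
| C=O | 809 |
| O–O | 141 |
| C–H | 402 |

ΔH ≈ −776 kJ

Bonds broken (reactants):
  C–H: 4 × 402 = 1608
  O=O: 2 × 517 = 1034
  Σ(broken) = 2642 kJ
Bonds formed (products):
  C=O: 2 × 809 = 1618
  O–H: 4 × 450 = 1800
  Σ(formed) = 3418 kJ
ΔH = Σ(broken) − Σ(formed) = 2642 − 3418 = −776 kJ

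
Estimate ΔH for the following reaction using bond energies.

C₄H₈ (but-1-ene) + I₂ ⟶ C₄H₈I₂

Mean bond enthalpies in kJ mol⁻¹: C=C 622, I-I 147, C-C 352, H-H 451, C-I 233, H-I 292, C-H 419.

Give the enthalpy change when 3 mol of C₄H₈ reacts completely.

ΔH = −147 kJ

Bonds broken (reactants):
  C-C: 2 × 352 = 704
  C-H: 8 × 419 = 3352
  C=C: 1 × 622 = 622
  I-I: 1 × 147 = 147
  Σ(broken) = 4825 kJ
Bonds formed (products):
  C-C: 3 × 352 = 1056
  C-H: 8 × 419 = 3352
  C-I: 2 × 233 = 466
  Σ(formed) = 4874 kJ
ΔH = Σ(broken) − Σ(formed) = 4825 − 4874 = −49 kJ
For 3× the reaction as written: 3 × (−49) = −147 kJ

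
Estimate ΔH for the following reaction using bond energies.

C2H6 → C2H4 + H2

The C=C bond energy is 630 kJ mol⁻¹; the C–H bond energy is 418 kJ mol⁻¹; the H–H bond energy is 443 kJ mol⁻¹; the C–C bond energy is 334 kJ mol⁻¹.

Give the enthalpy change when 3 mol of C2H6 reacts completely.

Bonds broken (reactants):
  C–C: 1 × 334 = 334
  C–H: 6 × 418 = 2508
  Σ(broken) = 2842 kJ
Bonds formed (products):
  C–H: 4 × 418 = 1672
  C=C: 1 × 630 = 630
  H–H: 1 × 443 = 443
  Σ(formed) = 2745 kJ
ΔH = Σ(broken) − Σ(formed) = 2842 − 2745 = +97 kJ
For 3× the reaction as written: 3 × (+97) = +291 kJ

ΔH = +291 kJ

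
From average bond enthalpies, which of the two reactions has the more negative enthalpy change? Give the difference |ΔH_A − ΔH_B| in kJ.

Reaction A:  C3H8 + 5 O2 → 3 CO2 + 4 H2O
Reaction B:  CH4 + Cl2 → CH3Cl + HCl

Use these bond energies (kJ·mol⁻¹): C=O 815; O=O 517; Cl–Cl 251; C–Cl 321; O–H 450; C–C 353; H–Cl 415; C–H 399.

Reaction A:
  Bonds broken (reactants):
    C–C: 2 × 353 = 706
    C–H: 8 × 399 = 3192
    O=O: 5 × 517 = 2585
    Σ(broken) = 6483 kJ
  Bonds formed (products):
    C=O: 6 × 815 = 4890
    O–H: 8 × 450 = 3600
    Σ(formed) = 8490 kJ
  ΔH_A = 6483 − 8490 = −2007 kJ
Reaction B:
  Bonds broken (reactants):
    C–H: 4 × 399 = 1596
    Cl–Cl: 1 × 251 = 251
    Σ(broken) = 1847 kJ
  Bonds formed (products):
    C–Cl: 1 × 321 = 321
    C–H: 3 × 399 = 1197
    H–Cl: 1 × 415 = 415
    Σ(formed) = 1933 kJ
  ΔH_B = 1847 − 1933 = −86 kJ
ΔH_A − ΔH_B = −1921 kJ, so reaction A has the more negative ΔH; |ΔH_A − ΔH_B| = 1921 kJ.

Reaction A, by 1921 kJ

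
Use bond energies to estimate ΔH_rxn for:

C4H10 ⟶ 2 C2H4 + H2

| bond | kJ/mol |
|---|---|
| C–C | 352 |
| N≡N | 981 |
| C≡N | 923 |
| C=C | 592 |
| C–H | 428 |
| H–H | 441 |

ΔH ≈ +287 kJ

Bonds broken (reactants):
  C–C: 3 × 352 = 1056
  C–H: 10 × 428 = 4280
  Σ(broken) = 5336 kJ
Bonds formed (products):
  C–H: 8 × 428 = 3424
  C=C: 2 × 592 = 1184
  H–H: 1 × 441 = 441
  Σ(formed) = 5049 kJ
ΔH = Σ(broken) − Σ(formed) = 5336 − 5049 = +287 kJ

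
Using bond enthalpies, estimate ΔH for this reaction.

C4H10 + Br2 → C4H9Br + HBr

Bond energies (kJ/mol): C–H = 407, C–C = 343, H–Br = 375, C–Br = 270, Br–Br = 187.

ΔH ≈ −51 kJ

Bonds broken (reactants):
  Br–Br: 1 × 187 = 187
  C–C: 3 × 343 = 1029
  C–H: 10 × 407 = 4070
  Σ(broken) = 5286 kJ
Bonds formed (products):
  C–Br: 1 × 270 = 270
  C–C: 3 × 343 = 1029
  C–H: 9 × 407 = 3663
  H–Br: 1 × 375 = 375
  Σ(formed) = 5337 kJ
ΔH = Σ(broken) − Σ(formed) = 5286 − 5337 = −51 kJ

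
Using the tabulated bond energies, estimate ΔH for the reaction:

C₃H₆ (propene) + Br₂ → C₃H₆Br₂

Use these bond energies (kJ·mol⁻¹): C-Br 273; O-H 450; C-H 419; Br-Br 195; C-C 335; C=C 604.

ΔH ≈ −82 kJ

Bonds broken (reactants):
  Br-Br: 1 × 195 = 195
  C-C: 1 × 335 = 335
  C-H: 6 × 419 = 2514
  C=C: 1 × 604 = 604
  Σ(broken) = 3648 kJ
Bonds formed (products):
  C-Br: 2 × 273 = 546
  C-C: 2 × 335 = 670
  C-H: 6 × 419 = 2514
  Σ(formed) = 3730 kJ
ΔH = Σ(broken) − Σ(formed) = 3648 − 3730 = −82 kJ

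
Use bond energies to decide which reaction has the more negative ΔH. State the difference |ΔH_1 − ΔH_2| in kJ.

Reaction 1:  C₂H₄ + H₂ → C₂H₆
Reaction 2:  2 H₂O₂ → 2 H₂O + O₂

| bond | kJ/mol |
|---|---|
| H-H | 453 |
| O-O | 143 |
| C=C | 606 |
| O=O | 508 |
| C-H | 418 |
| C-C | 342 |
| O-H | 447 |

Reaction 1:
  Bonds broken (reactants):
    C-H: 4 × 418 = 1672
    C=C: 1 × 606 = 606
    H-H: 1 × 453 = 453
    Σ(broken) = 2731 kJ
  Bonds formed (products):
    C-C: 1 × 342 = 342
    C-H: 6 × 418 = 2508
    Σ(formed) = 2850 kJ
  ΔH_1 = 2731 − 2850 = −119 kJ
Reaction 2:
  Bonds broken (reactants):
    O-H: 4 × 447 = 1788
    O-O: 2 × 143 = 286
    Σ(broken) = 2074 kJ
  Bonds formed (products):
    O-H: 4 × 447 = 1788
    O=O: 1 × 508 = 508
    Σ(formed) = 2296 kJ
  ΔH_2 = 2074 − 2296 = −222 kJ
ΔH_1 − ΔH_2 = +103 kJ, so reaction 2 has the more negative ΔH; |ΔH_1 − ΔH_2| = 103 kJ.

Reaction 2, by 103 kJ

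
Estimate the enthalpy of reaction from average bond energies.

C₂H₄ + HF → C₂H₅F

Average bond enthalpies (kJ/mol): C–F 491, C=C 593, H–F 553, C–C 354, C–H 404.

ΔH ≈ −103 kJ

Bonds broken (reactants):
  C–H: 4 × 404 = 1616
  C=C: 1 × 593 = 593
  H–F: 1 × 553 = 553
  Σ(broken) = 2762 kJ
Bonds formed (products):
  C–C: 1 × 354 = 354
  C–F: 1 × 491 = 491
  C–H: 5 × 404 = 2020
  Σ(formed) = 2865 kJ
ΔH = Σ(broken) − Σ(formed) = 2762 − 2865 = −103 kJ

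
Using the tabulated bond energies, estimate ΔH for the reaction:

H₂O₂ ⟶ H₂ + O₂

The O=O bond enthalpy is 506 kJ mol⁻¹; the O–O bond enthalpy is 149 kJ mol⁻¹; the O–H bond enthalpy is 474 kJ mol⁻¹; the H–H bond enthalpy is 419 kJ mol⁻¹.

Bonds broken (reactants):
  O–H: 2 × 474 = 948
  O–O: 1 × 149 = 149
  Σ(broken) = 1097 kJ
Bonds formed (products):
  H–H: 1 × 419 = 419
  O=O: 1 × 506 = 506
  Σ(formed) = 925 kJ
ΔH = Σ(broken) − Σ(formed) = 1097 − 925 = +172 kJ

ΔH ≈ +172 kJ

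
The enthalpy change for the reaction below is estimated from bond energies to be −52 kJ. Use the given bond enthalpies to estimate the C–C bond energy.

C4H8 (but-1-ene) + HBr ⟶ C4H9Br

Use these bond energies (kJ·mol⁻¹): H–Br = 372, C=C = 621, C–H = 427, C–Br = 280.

D(C–C) ≈ 338 kJ/mol

Let D be the C–C bond energy.
Σ(broken) = 2×D + 8×427 + 1×621 + 1×372 = 4409 + 2D
Σ(formed) = 1×280 + 3×D + 9×427 = 4123 + 3D
ΔH = Σ(broken) − Σ(formed) = (4409 + 2D) − (4123 + 3D) = +286 − D
Setting this equal to −52 kJ gives D = 338 kJ/mol.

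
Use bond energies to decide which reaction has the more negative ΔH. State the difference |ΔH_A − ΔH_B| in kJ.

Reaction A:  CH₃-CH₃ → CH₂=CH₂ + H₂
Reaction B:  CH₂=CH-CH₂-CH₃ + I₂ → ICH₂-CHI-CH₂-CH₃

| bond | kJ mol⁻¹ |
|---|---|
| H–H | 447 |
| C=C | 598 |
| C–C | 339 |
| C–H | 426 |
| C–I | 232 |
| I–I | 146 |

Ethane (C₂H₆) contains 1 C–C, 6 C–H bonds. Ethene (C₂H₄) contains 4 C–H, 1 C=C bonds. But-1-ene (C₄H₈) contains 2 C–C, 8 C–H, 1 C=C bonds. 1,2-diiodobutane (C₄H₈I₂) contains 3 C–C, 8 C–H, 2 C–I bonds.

Reaction A:
  Bonds broken (reactants):
    C–C: 1 × 339 = 339
    C–H: 6 × 426 = 2556
    Σ(broken) = 2895 kJ
  Bonds formed (products):
    C–H: 4 × 426 = 1704
    C=C: 1 × 598 = 598
    H–H: 1 × 447 = 447
    Σ(formed) = 2749 kJ
  ΔH_A = 2895 − 2749 = +146 kJ
Reaction B:
  Bonds broken (reactants):
    C–C: 2 × 339 = 678
    C–H: 8 × 426 = 3408
    C=C: 1 × 598 = 598
    I–I: 1 × 146 = 146
    Σ(broken) = 4830 kJ
  Bonds formed (products):
    C–C: 3 × 339 = 1017
    C–H: 8 × 426 = 3408
    C–I: 2 × 232 = 464
    Σ(formed) = 4889 kJ
  ΔH_B = 4830 − 4889 = −59 kJ
ΔH_A − ΔH_B = +205 kJ, so reaction B has the more negative ΔH; |ΔH_A − ΔH_B| = 205 kJ.

Reaction B, by 205 kJ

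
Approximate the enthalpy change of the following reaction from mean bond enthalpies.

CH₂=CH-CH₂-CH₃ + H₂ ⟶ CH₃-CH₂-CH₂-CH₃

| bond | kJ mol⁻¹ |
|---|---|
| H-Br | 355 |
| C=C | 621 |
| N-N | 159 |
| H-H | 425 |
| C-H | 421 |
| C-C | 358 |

Bonds broken (reactants):
  C-C: 2 × 358 = 716
  C-H: 8 × 421 = 3368
  C=C: 1 × 621 = 621
  H-H: 1 × 425 = 425
  Σ(broken) = 5130 kJ
Bonds formed (products):
  C-C: 3 × 358 = 1074
  C-H: 10 × 421 = 4210
  Σ(formed) = 5284 kJ
ΔH = Σ(broken) − Σ(formed) = 5130 − 5284 = −154 kJ

ΔH ≈ −154 kJ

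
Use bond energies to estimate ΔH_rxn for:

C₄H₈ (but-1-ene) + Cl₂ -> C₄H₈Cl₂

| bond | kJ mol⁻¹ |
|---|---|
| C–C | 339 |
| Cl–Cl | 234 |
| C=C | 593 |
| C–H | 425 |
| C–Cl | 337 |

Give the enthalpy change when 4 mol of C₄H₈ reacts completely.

ΔH = −744 kJ

Bonds broken (reactants):
  C–C: 2 × 339 = 678
  C–H: 8 × 425 = 3400
  C=C: 1 × 593 = 593
  Cl–Cl: 1 × 234 = 234
  Σ(broken) = 4905 kJ
Bonds formed (products):
  C–C: 3 × 339 = 1017
  C–Cl: 2 × 337 = 674
  C–H: 8 × 425 = 3400
  Σ(formed) = 5091 kJ
ΔH = Σ(broken) − Σ(formed) = 4905 − 5091 = −186 kJ
For 4× the reaction as written: 4 × (−186) = −744 kJ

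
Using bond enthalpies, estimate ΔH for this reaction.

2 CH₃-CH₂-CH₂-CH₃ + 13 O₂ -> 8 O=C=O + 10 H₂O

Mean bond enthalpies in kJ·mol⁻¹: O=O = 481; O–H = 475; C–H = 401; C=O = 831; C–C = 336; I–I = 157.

ΔH ≈ −6507 kJ

Bonds broken (reactants):
  C–C: 6 × 336 = 2016
  C–H: 20 × 401 = 8020
  O=O: 13 × 481 = 6253
  Σ(broken) = 16289 kJ
Bonds formed (products):
  C=O: 16 × 831 = 13296
  O–H: 20 × 475 = 9500
  Σ(formed) = 22796 kJ
ΔH = Σ(broken) − Σ(formed) = 16289 − 22796 = −6507 kJ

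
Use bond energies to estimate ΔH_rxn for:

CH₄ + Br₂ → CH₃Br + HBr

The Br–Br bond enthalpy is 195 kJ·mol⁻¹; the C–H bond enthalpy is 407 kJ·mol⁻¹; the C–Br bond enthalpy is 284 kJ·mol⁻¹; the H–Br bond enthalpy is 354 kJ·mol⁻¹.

Bonds broken (reactants):
  Br–Br: 1 × 195 = 195
  C–H: 4 × 407 = 1628
  Σ(broken) = 1823 kJ
Bonds formed (products):
  C–Br: 1 × 284 = 284
  C–H: 3 × 407 = 1221
  H–Br: 1 × 354 = 354
  Σ(formed) = 1859 kJ
ΔH = Σ(broken) − Σ(formed) = 1823 − 1859 = −36 kJ

ΔH ≈ −36 kJ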